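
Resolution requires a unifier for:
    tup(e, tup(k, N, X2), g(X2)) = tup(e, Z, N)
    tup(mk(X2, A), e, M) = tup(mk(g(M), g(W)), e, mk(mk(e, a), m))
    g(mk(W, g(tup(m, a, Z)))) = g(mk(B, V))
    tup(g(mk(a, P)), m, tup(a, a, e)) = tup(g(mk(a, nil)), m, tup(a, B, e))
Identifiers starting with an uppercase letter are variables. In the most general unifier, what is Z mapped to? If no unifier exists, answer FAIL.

tup(k, g(g(mk(mk(e, a), m))), g(mk(mk(e, a), m)))

Decompose tup/3: e = e,  tup(k, N, X2) = Z,  g(X2) = N.
Delete trivial equation e = e.
Bind Z := tup(k, N, X2); substituting into the one remaining equation that mentions Z gives: g(mk(W, g(tup(m, a, tup(k, N, X2))))) = g(mk(B, V)).
Bind N := g(X2); substituting into the one remaining equation that mentions N gives: g(mk(W, g(tup(m, a, tup(k, g(X2), X2))))) = g(mk(B, V)). Substituting into the earlier binding gives Z := tup(k, g(X2), X2).
Decompose tup/3: mk(X2, A) = mk(g(M), g(W)),  e = e,  M = mk(mk(e, a), m).
Decompose mk/2: X2 = g(M),  A = g(W).
Bind X2 := g(M); substituting into the one remaining equation that mentions X2 gives: g(mk(W, g(tup(m, a, tup(k, g(g(M)), g(M)))))) = g(mk(B, V)). Substituting into the earlier bindings gives Z := tup(k, g(g(M)), g(M)), N := g(g(M)).
Bind A := g(W); no other remaining equation mentions A.
Delete trivial equation e = e.
Bind M := mk(mk(e, a), m); substituting into the one remaining equation that mentions M gives: g(mk(W, g(tup(m, a, tup(k, g(g(mk(mk(e, a), m))), g(mk(mk(e, a), m))))))) = g(mk(B, V)). Substituting into the earlier bindings gives Z := tup(k, g(g(mk(mk(e, a), m))), g(mk(mk(e, a), m))), N := g(g(mk(mk(e, a), m))), X2 := g(mk(mk(e, a), m)).
Decompose g/1: mk(W, g(tup(m, a, tup(k, g(g(mk(mk(e, a), m))), g(mk(mk(e, a), m)))))) = mk(B, V).
Decompose mk/2: W = B,  g(tup(m, a, tup(k, g(g(mk(mk(e, a), m))), g(mk(mk(e, a), m))))) = V.
Bind W := B; no other remaining equation mentions W. Substituting into the earlier binding gives A := g(B).
Bind V := g(tup(m, a, tup(k, g(g(mk(mk(e, a), m))), g(mk(mk(e, a), m))))); no other remaining equation mentions V.
Decompose tup/3: g(mk(a, P)) = g(mk(a, nil)),  m = m,  tup(a, a, e) = tup(a, B, e).
Decompose g/1: mk(a, P) = mk(a, nil).
Decompose mk/2: a = a,  P = nil.
Delete trivial equation a = a.
Bind P := nil; no other remaining equation mentions P.
Delete trivial equation m = m.
Decompose tup/3: a = a,  a = B,  e = e.
Delete trivial equation a = a.
Bind B := a; no other remaining equation mentions B. Substituting into the earlier bindings gives A := g(a), W := a.
Delete trivial equation e = e.
MGU = { Z ↦ tup(k, g(g(mk(mk(e, a), m))), g(mk(mk(e, a), m))), N ↦ g(g(mk(mk(e, a), m))), X2 ↦ g(mk(mk(e, a), m)), A ↦ g(a), M ↦ mk(mk(e, a), m), W ↦ a, V ↦ g(tup(m, a, tup(k, g(g(mk(mk(e, a), m))), g(mk(mk(e, a), m))))), P ↦ nil, B ↦ a }, so Z ↦ tup(k, g(g(mk(mk(e, a), m))), g(mk(mk(e, a), m))).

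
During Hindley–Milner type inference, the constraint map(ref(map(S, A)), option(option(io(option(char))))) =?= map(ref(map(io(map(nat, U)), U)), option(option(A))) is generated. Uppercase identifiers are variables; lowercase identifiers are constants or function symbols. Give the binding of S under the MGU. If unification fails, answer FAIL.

io(map(nat, io(option(char))))

Decompose map/2: ref(map(S, A)) =?= ref(map(io(map(nat, U)), U)),  option(option(io(option(char)))) =?= option(option(A)).
Decompose ref/1: map(S, A) =?= map(io(map(nat, U)), U).
Decompose map/2: S =?= io(map(nat, U)),  A =?= U.
Bind S := io(map(nat, U)); no other remaining equation mentions S.
Bind A := U; substituting into the remaining equation gives: option(option(io(option(char)))) =?= option(option(U)).
Decompose option/1: option(io(option(char))) =?= option(U).
Decompose option/1: io(option(char)) =?= U.
Bind U := io(option(char)). Substituting into the earlier bindings gives S := io(map(nat, io(option(char)))), A := io(option(char)).
MGU = { S ↦ io(map(nat, io(option(char)))), A ↦ io(option(char)), U ↦ io(option(char)) }, so S ↦ io(map(nat, io(option(char)))).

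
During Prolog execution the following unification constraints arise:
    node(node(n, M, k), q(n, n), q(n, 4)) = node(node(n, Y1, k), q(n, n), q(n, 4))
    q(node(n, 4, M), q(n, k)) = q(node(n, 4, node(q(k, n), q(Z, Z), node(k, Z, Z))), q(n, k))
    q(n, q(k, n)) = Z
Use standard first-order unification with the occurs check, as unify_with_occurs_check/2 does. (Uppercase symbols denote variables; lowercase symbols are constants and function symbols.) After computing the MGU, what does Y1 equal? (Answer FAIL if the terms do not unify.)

node(q(k, n), q(q(n, q(k, n)), q(n, q(k, n))), node(k, q(n, q(k, n)), q(n, q(k, n))))

Decompose node/3: node(n, M, k) = node(n, Y1, k),  q(n, n) = q(n, n),  q(n, 4) = q(n, 4).
Decompose node/3: n = n,  M = Y1,  k = k.
Delete trivial equation n = n.
Bind M := Y1; substituting into the one remaining equation that mentions M gives: q(node(n, 4, Y1), q(n, k)) = q(node(n, 4, node(q(k, n), q(Z, Z), node(k, Z, Z))), q(n, k)).
Delete trivial equation k = k.
Delete trivial equation q(n, n) = q(n, n).
Delete trivial equation q(n, 4) = q(n, 4).
Decompose q/2: node(n, 4, Y1) = node(n, 4, node(q(k, n), q(Z, Z), node(k, Z, Z))),  q(n, k) = q(n, k).
Decompose node/3: n = n,  4 = 4,  Y1 = node(q(k, n), q(Z, Z), node(k, Z, Z)).
Delete trivial equation n = n.
Delete trivial equation 4 = 4.
Bind Y1 := node(q(k, n), q(Z, Z), node(k, Z, Z)); no other remaining equation mentions Y1. Substituting into the earlier binding gives M := node(q(k, n), q(Z, Z), node(k, Z, Z)).
Delete trivial equation q(n, k) = q(n, k).
Bind Z := q(n, q(k, n)). Substituting into the earlier bindings gives M := node(q(k, n), q(q(n, q(k, n)), q(n, q(k, n))), node(k, q(n, q(k, n)), q(n, q(k, n)))), Y1 := node(q(k, n), q(q(n, q(k, n)), q(n, q(k, n))), node(k, q(n, q(k, n)), q(n, q(k, n)))).
MGU = { M -> node(q(k, n), q(q(n, q(k, n)), q(n, q(k, n))), node(k, q(n, q(k, n)), q(n, q(k, n)))), Y1 -> node(q(k, n), q(q(n, q(k, n)), q(n, q(k, n))), node(k, q(n, q(k, n)), q(n, q(k, n)))), Z -> q(n, q(k, n)) }, so Y1 -> node(q(k, n), q(q(n, q(k, n)), q(n, q(k, n))), node(k, q(n, q(k, n)), q(n, q(k, n)))).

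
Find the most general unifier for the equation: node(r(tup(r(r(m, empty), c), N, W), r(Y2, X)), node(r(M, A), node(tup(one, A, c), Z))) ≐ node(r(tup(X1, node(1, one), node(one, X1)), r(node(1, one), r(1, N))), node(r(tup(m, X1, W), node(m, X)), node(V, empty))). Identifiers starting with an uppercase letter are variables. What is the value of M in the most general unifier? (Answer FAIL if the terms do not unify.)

Decompose node/2: r(tup(r(r(m, empty), c), N, W), r(Y2, X)) ≐ r(tup(X1, node(1, one), node(one, X1)), r(node(1, one), r(1, N))),  node(r(M, A), node(tup(one, A, c), Z)) ≐ node(r(tup(m, X1, W), node(m, X)), node(V, empty)).
Decompose r/2: tup(r(r(m, empty), c), N, W) ≐ tup(X1, node(1, one), node(one, X1)),  r(Y2, X) ≐ r(node(1, one), r(1, N)).
Decompose tup/3: r(r(m, empty), c) ≐ X1,  N ≐ node(1, one),  W ≐ node(one, X1).
Bind X1 := r(r(m, empty), c); substituting into the 2 remaining equations that mention X1 gives: W ≐ node(one, r(r(m, empty), c)),  node(r(M, A), node(tup(one, A, c), Z)) ≐ node(r(tup(m, r(r(m, empty), c), W), node(m, X)), node(V, empty)).
Bind N := node(1, one); substituting into the one remaining equation that mentions N gives: r(Y2, X) ≐ r(node(1, one), r(1, node(1, one))).
Bind W := node(one, r(r(m, empty), c)); substituting into the one remaining equation that mentions W gives: node(r(M, A), node(tup(one, A, c), Z)) ≐ node(r(tup(m, r(r(m, empty), c), node(one, r(r(m, empty), c))), node(m, X)), node(V, empty)).
Decompose r/2: Y2 ≐ node(1, one),  X ≐ r(1, node(1, one)).
Bind Y2 := node(1, one); no other remaining equation mentions Y2.
Bind X := r(1, node(1, one)); substituting into the remaining equation gives: node(r(M, A), node(tup(one, A, c), Z)) ≐ node(r(tup(m, r(r(m, empty), c), node(one, r(r(m, empty), c))), node(m, r(1, node(1, one)))), node(V, empty)).
Decompose node/2: r(M, A) ≐ r(tup(m, r(r(m, empty), c), node(one, r(r(m, empty), c))), node(m, r(1, node(1, one)))),  node(tup(one, A, c), Z) ≐ node(V, empty).
Decompose r/2: M ≐ tup(m, r(r(m, empty), c), node(one, r(r(m, empty), c))),  A ≐ node(m, r(1, node(1, one))).
Bind M := tup(m, r(r(m, empty), c), node(one, r(r(m, empty), c))); no other remaining equation mentions M.
Bind A := node(m, r(1, node(1, one))); substituting into the remaining equation gives: node(tup(one, node(m, r(1, node(1, one))), c), Z) ≐ node(V, empty).
Decompose node/2: tup(one, node(m, r(1, node(1, one))), c) ≐ V,  Z ≐ empty.
Bind V := tup(one, node(m, r(1, node(1, one))), c); no other remaining equation mentions V.
Bind Z := empty.
MGU = { X1 ↦ r(r(m, empty), c), N ↦ node(1, one), W ↦ node(one, r(r(m, empty), c)), Y2 ↦ node(1, one), X ↦ r(1, node(1, one)), M ↦ tup(m, r(r(m, empty), c), node(one, r(r(m, empty), c))), A ↦ node(m, r(1, node(1, one))), V ↦ tup(one, node(m, r(1, node(1, one))), c), Z ↦ empty }, so M ↦ tup(m, r(r(m, empty), c), node(one, r(r(m, empty), c))).

tup(m, r(r(m, empty), c), node(one, r(r(m, empty), c)))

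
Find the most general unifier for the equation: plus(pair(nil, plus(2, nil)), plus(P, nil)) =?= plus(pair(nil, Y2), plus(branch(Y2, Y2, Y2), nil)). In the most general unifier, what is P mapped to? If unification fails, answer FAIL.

branch(plus(2, nil), plus(2, nil), plus(2, nil))

Decompose plus/2: pair(nil, plus(2, nil)) =?= pair(nil, Y2),  plus(P, nil) =?= plus(branch(Y2, Y2, Y2), nil).
Decompose pair/2: nil =?= nil,  plus(2, nil) =?= Y2.
Delete trivial equation nil =?= nil.
Bind Y2 := plus(2, nil); substituting into the remaining equation gives: plus(P, nil) =?= plus(branch(plus(2, nil), plus(2, nil), plus(2, nil)), nil).
Decompose plus/2: P =?= branch(plus(2, nil), plus(2, nil), plus(2, nil)),  nil =?= nil.
Bind P := branch(plus(2, nil), plus(2, nil), plus(2, nil)); no other remaining equation mentions P.
Delete trivial equation nil =?= nil.
MGU = { Y2 ↦ plus(2, nil), P ↦ branch(plus(2, nil), plus(2, nil), plus(2, nil)) }, so P ↦ branch(plus(2, nil), plus(2, nil), plus(2, nil)).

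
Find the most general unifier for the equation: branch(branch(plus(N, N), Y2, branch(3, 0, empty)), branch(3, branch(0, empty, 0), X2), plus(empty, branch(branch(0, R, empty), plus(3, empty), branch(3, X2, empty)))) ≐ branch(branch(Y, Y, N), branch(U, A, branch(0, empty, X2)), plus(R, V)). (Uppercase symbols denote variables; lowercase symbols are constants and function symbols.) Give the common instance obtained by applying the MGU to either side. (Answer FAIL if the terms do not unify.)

FAIL

Decompose branch/3: branch(plus(N, N), Y2, branch(3, 0, empty)) ≐ branch(Y, Y, N),  branch(3, branch(0, empty, 0), X2) ≐ branch(U, A, branch(0, empty, X2)),  plus(empty, branch(branch(0, R, empty), plus(3, empty), branch(3, X2, empty))) ≐ plus(R, V).
Decompose branch/3: plus(N, N) ≐ Y,  Y2 ≐ Y,  branch(3, 0, empty) ≐ N.
Bind Y := plus(N, N); substituting into the one remaining equation that mentions Y gives: Y2 ≐ plus(N, N).
Bind Y2 := plus(N, N); no other remaining equation mentions Y2.
Bind N := branch(3, 0, empty); no other remaining equation mentions N. Substituting into the earlier bindings gives Y := plus(branch(3, 0, empty), branch(3, 0, empty)), Y2 := plus(branch(3, 0, empty), branch(3, 0, empty)).
Decompose branch/3: 3 ≐ U,  branch(0, empty, 0) ≐ A,  X2 ≐ branch(0, empty, X2).
Bind U := 3; no other remaining equation mentions U.
Bind A := branch(0, empty, 0); no other remaining equation mentions A.
Occurs check fails: X2 occurs in branch(0, empty, X2); the equation X2 ≐ branch(0, empty, X2) has no finite solution.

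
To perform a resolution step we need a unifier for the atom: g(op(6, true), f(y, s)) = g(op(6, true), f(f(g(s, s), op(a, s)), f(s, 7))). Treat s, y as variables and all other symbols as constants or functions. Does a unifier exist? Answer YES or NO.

Decompose g/2: op(6, true) = op(6, true),  f(y, s) = f(f(g(s, s), op(a, s)), f(s, 7)).
Delete trivial equation op(6, true) = op(6, true).
Decompose f/2: y = f(g(s, s), op(a, s)),  s = f(s, 7).
Bind y := f(g(s, s), op(a, s)); no other remaining equation mentions y.
Occurs check fails: s occurs in f(s, 7); the equation s = f(s, 7) has no finite solution.

NO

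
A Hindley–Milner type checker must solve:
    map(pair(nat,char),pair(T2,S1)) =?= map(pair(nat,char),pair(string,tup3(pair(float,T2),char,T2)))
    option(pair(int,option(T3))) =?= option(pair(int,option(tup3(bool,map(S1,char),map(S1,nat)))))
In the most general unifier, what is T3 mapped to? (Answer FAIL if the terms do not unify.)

Decompose map/2: pair(nat,char) =?= pair(nat,char),  pair(T2,S1) =?= pair(string,tup3(pair(float,T2),char,T2)).
Delete trivial equation pair(nat,char) =?= pair(nat,char).
Decompose pair/2: T2 =?= string,  S1 =?= tup3(pair(float,T2),char,T2).
Bind T2 := string; substituting into the one remaining equation that mentions T2 gives: S1 =?= tup3(pair(float,string),char,string).
Bind S1 := tup3(pair(float,string),char,string); substituting into the remaining equation gives: option(pair(int,option(T3))) =?= option(pair(int,option(tup3(bool,map(tup3(pair(float,string),char,string),char),map(tup3(pair(float,string),char,string),nat))))).
Decompose option/1: pair(int,option(T3)) =?= pair(int,option(tup3(bool,map(tup3(pair(float,string),char,string),char),map(tup3(pair(float,string),char,string),nat)))).
Decompose pair/2: int =?= int,  option(T3) =?= option(tup3(bool,map(tup3(pair(float,string),char,string),char),map(tup3(pair(float,string),char,string),nat))).
Delete trivial equation int =?= int.
Decompose option/1: T3 =?= tup3(bool,map(tup3(pair(float,string),char,string),char),map(tup3(pair(float,string),char,string),nat)).
Bind T3 := tup3(bool,map(tup3(pair(float,string),char,string),char),map(tup3(pair(float,string),char,string),nat)).
MGU = { T2 -> string, S1 -> tup3(pair(float,string),char,string), T3 -> tup3(bool,map(tup3(pair(float,string),char,string),char),map(tup3(pair(float,string),char,string),nat)) }, so T3 -> tup3(bool,map(tup3(pair(float,string),char,string),char),map(tup3(pair(float,string),char,string),nat)).

tup3(bool,map(tup3(pair(float,string),char,string),char),map(tup3(pair(float,string),char,string),nat))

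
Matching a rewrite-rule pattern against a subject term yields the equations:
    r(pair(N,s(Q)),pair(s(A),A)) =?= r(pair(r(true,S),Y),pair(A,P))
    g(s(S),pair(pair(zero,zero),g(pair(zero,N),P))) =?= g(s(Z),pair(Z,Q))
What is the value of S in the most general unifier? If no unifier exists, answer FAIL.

Decompose r/2: pair(N,s(Q)) =?= pair(r(true,S),Y),  pair(s(A),A) =?= pair(A,P).
Decompose pair/2: N =?= r(true,S),  s(Q) =?= Y.
Bind N := r(true,S); substituting into the one remaining equation that mentions N gives: g(s(S),pair(pair(zero,zero),g(pair(zero,r(true,S)),P))) =?= g(s(Z),pair(Z,Q)).
Bind Y := s(Q); no other remaining equation mentions Y.
Decompose pair/2: s(A) =?= A,  A =?= P.
Occurs check fails: A occurs in s(A); the equation A =?= s(A) has no finite solution.

FAIL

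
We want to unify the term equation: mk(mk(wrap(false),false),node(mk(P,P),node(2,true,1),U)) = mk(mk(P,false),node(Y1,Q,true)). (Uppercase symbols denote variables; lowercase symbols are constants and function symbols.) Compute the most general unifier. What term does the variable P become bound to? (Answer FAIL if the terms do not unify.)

wrap(false)

Decompose mk/2: mk(wrap(false),false) = mk(P,false),  node(mk(P,P),node(2,true,1),U) = node(Y1,Q,true).
Decompose mk/2: wrap(false) = P,  false = false.
Bind P := wrap(false); substituting into the one remaining equation that mentions P gives: node(mk(wrap(false),wrap(false)),node(2,true,1),U) = node(Y1,Q,true).
Delete trivial equation false = false.
Decompose node/3: mk(wrap(false),wrap(false)) = Y1,  node(2,true,1) = Q,  U = true.
Bind Y1 := mk(wrap(false),wrap(false)); no other remaining equation mentions Y1.
Bind Q := node(2,true,1); no other remaining equation mentions Q.
Bind U := true.
MGU = { P ↦ wrap(false), Y1 ↦ mk(wrap(false),wrap(false)), Q ↦ node(2,true,1), U ↦ true }, so P ↦ wrap(false).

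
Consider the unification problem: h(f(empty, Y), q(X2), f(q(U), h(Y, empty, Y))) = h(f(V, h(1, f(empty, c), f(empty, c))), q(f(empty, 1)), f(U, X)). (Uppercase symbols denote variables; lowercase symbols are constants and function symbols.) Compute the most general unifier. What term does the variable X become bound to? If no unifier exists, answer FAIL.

Decompose h/3: f(empty, Y) = f(V, h(1, f(empty, c), f(empty, c))),  q(X2) = q(f(empty, 1)),  f(q(U), h(Y, empty, Y)) = f(U, X).
Decompose f/2: empty = V,  Y = h(1, f(empty, c), f(empty, c)).
Bind V := empty; no other remaining equation mentions V.
Bind Y := h(1, f(empty, c), f(empty, c)); substituting into the one remaining equation that mentions Y gives: f(q(U), h(h(1, f(empty, c), f(empty, c)), empty, h(1, f(empty, c), f(empty, c)))) = f(U, X).
Decompose q/1: X2 = f(empty, 1).
Bind X2 := f(empty, 1); no other remaining equation mentions X2.
Decompose f/2: q(U) = U,  h(h(1, f(empty, c), f(empty, c)), empty, h(1, f(empty, c), f(empty, c))) = X.
Occurs check fails: U occurs in q(U); the equation U = q(U) has no finite solution.

FAIL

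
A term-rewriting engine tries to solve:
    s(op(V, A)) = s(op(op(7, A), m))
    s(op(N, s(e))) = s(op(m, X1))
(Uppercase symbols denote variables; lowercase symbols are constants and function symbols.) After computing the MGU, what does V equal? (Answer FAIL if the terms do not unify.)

Decompose s/1: op(V, A) = op(op(7, A), m).
Decompose op/2: V = op(7, A),  A = m.
Bind V := op(7, A); no other remaining equation mentions V.
Bind A := m; no other remaining equation mentions A. Substituting into the earlier binding gives V := op(7, m).
Decompose s/1: op(N, s(e)) = op(m, X1).
Decompose op/2: N = m,  s(e) = X1.
Bind N := m; no other remaining equation mentions N.
Bind X1 := s(e).
MGU = { V := op(7, m), A := m, N := m, X1 := s(e) }, so V := op(7, m).

op(7, m)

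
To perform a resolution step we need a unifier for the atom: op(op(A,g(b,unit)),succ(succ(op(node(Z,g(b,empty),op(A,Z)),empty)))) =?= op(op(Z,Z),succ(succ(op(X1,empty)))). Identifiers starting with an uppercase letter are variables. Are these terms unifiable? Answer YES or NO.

YES

Decompose op/2: op(A,g(b,unit)) =?= op(Z,Z),  succ(succ(op(node(Z,g(b,empty),op(A,Z)),empty))) =?= succ(succ(op(X1,empty))).
Decompose op/2: A =?= Z,  g(b,unit) =?= Z.
Bind A := Z; substituting into the one remaining equation that mentions A gives: succ(succ(op(node(Z,g(b,empty),op(Z,Z)),empty))) =?= succ(succ(op(X1,empty))).
Bind Z := g(b,unit); substituting into the remaining equation gives: succ(succ(op(node(g(b,unit),g(b,empty),op(g(b,unit),g(b,unit))),empty))) =?= succ(succ(op(X1,empty))). Substituting into the earlier binding gives A := g(b,unit).
Decompose succ/1: succ(op(node(g(b,unit),g(b,empty),op(g(b,unit),g(b,unit))),empty)) =?= succ(op(X1,empty)).
Decompose succ/1: op(node(g(b,unit),g(b,empty),op(g(b,unit),g(b,unit))),empty) =?= op(X1,empty).
Decompose op/2: node(g(b,unit),g(b,empty),op(g(b,unit),g(b,unit))) =?= X1,  empty =?= empty.
Bind X1 := node(g(b,unit),g(b,empty),op(g(b,unit),g(b,unit))); no other remaining equation mentions X1.
Delete trivial equation empty =?= empty.
No equations remain and no clash or occurs-check failure arose, so a unifier exists.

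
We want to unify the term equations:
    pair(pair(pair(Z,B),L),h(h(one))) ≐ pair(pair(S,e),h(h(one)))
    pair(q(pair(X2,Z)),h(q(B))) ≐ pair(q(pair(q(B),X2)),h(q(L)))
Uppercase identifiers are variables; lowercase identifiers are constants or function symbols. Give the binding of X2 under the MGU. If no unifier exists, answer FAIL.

Decompose pair/2: pair(pair(Z,B),L) ≐ pair(S,e),  h(h(one)) ≐ h(h(one)).
Decompose pair/2: pair(Z,B) ≐ S,  L ≐ e.
Bind S := pair(Z,B); no other remaining equation mentions S.
Bind L := e; substituting into the one remaining equation that mentions L gives: pair(q(pair(X2,Z)),h(q(B))) ≐ pair(q(pair(q(B),X2)),h(q(e))).
Delete trivial equation h(h(one)) ≐ h(h(one)).
Decompose pair/2: q(pair(X2,Z)) ≐ q(pair(q(B),X2)),  h(q(B)) ≐ h(q(e)).
Decompose q/1: pair(X2,Z) ≐ pair(q(B),X2).
Decompose pair/2: X2 ≐ q(B),  Z ≐ X2.
Bind X2 := q(B); substituting into the one remaining equation that mentions X2 gives: Z ≐ q(B).
Bind Z := q(B); no other remaining equation mentions Z. Substituting into the earlier binding gives S := pair(q(B),B).
Decompose h/1: q(B) ≐ q(e).
Decompose q/1: B ≐ e.
Bind B := e. Substituting into the earlier bindings gives S := pair(q(e),e), X2 := q(e), Z := q(e).
MGU = { S -> pair(q(e),e), L -> e, X2 -> q(e), Z -> q(e), B -> e }, so X2 -> q(e).

q(e)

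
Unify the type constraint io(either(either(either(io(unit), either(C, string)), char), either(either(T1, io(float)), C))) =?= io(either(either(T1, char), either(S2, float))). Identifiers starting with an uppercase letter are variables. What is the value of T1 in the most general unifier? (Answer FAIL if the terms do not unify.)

Decompose io/1: either(either(either(io(unit), either(C, string)), char), either(either(T1, io(float)), C)) =?= either(either(T1, char), either(S2, float)).
Decompose either/2: either(either(io(unit), either(C, string)), char) =?= either(T1, char),  either(either(T1, io(float)), C) =?= either(S2, float).
Decompose either/2: either(io(unit), either(C, string)) =?= T1,  char =?= char.
Bind T1 := either(io(unit), either(C, string)); substituting into the one remaining equation that mentions T1 gives: either(either(either(io(unit), either(C, string)), io(float)), C) =?= either(S2, float).
Delete trivial equation char =?= char.
Decompose either/2: either(either(io(unit), either(C, string)), io(float)) =?= S2,  C =?= float.
Bind S2 := either(either(io(unit), either(C, string)), io(float)); no other remaining equation mentions S2.
Bind C := float. Substituting into the earlier bindings gives T1 := either(io(unit), either(float, string)), S2 := either(either(io(unit), either(float, string)), io(float)).
MGU = { T1 -> either(io(unit), either(float, string)), S2 -> either(either(io(unit), either(float, string)), io(float)), C -> float }, so T1 -> either(io(unit), either(float, string)).

either(io(unit), either(float, string))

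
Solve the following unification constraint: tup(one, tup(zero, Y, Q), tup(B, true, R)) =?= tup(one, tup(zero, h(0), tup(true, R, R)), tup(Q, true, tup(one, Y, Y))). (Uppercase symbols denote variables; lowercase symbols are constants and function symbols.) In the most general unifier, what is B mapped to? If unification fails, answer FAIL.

tup(true, tup(one, h(0), h(0)), tup(one, h(0), h(0)))

Decompose tup/3: one =?= one,  tup(zero, Y, Q) =?= tup(zero, h(0), tup(true, R, R)),  tup(B, true, R) =?= tup(Q, true, tup(one, Y, Y)).
Delete trivial equation one =?= one.
Decompose tup/3: zero =?= zero,  Y =?= h(0),  Q =?= tup(true, R, R).
Delete trivial equation zero =?= zero.
Bind Y := h(0); substituting into the one remaining equation that mentions Y gives: tup(B, true, R) =?= tup(Q, true, tup(one, h(0), h(0))).
Bind Q := tup(true, R, R); substituting into the remaining equation gives: tup(B, true, R) =?= tup(tup(true, R, R), true, tup(one, h(0), h(0))).
Decompose tup/3: B =?= tup(true, R, R),  true =?= true,  R =?= tup(one, h(0), h(0)).
Bind B := tup(true, R, R); no other remaining equation mentions B.
Delete trivial equation true =?= true.
Bind R := tup(one, h(0), h(0)). Substituting into the earlier bindings gives Q := tup(true, tup(one, h(0), h(0)), tup(one, h(0), h(0))), B := tup(true, tup(one, h(0), h(0)), tup(one, h(0), h(0))).
MGU = { Y ↦ h(0), Q ↦ tup(true, tup(one, h(0), h(0)), tup(one, h(0), h(0))), B ↦ tup(true, tup(one, h(0), h(0)), tup(one, h(0), h(0))), R ↦ tup(one, h(0), h(0)) }, so B ↦ tup(true, tup(one, h(0), h(0)), tup(one, h(0), h(0))).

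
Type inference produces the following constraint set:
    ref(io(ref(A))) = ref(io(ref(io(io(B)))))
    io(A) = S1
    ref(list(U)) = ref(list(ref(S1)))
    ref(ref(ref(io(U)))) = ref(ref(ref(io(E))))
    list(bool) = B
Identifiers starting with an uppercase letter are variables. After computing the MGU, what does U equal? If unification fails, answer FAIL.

Decompose ref/1: io(ref(A)) = io(ref(io(io(B)))).
Decompose io/1: ref(A) = ref(io(io(B))).
Decompose ref/1: A = io(io(B)).
Bind A := io(io(B)); substituting into the one remaining equation that mentions A gives: io(io(io(B))) = S1.
Bind S1 := io(io(io(B))); substituting into the one remaining equation that mentions S1 gives: ref(list(U)) = ref(list(ref(io(io(io(B)))))).
Decompose ref/1: list(U) = list(ref(io(io(io(B))))).
Decompose list/1: U = ref(io(io(io(B)))).
Bind U := ref(io(io(io(B)))); substituting into the one remaining equation that mentions U gives: ref(ref(ref(io(ref(io(io(io(B)))))))) = ref(ref(ref(io(E)))).
Decompose ref/1: ref(ref(io(ref(io(io(io(B))))))) = ref(ref(io(E))).
Decompose ref/1: ref(io(ref(io(io(io(B)))))) = ref(io(E)).
Decompose ref/1: io(ref(io(io(io(B))))) = io(E).
Decompose io/1: ref(io(io(io(B)))) = E.
Bind E := ref(io(io(io(B)))); no other remaining equation mentions E.
Bind B := list(bool). Substituting into the earlier bindings gives A := io(io(list(bool))), S1 := io(io(io(list(bool)))), U := ref(io(io(io(list(bool))))), E := ref(io(io(io(list(bool))))).
MGU = { A ↦ io(io(list(bool))), S1 ↦ io(io(io(list(bool)))), U ↦ ref(io(io(io(list(bool))))), E ↦ ref(io(io(io(list(bool))))), B ↦ list(bool) }, so U ↦ ref(io(io(io(list(bool))))).

ref(io(io(io(list(bool)))))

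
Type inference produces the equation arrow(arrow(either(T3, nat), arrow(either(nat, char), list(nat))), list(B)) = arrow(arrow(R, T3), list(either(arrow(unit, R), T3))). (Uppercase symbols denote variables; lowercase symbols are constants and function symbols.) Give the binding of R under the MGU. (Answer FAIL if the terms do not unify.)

either(arrow(either(nat, char), list(nat)), nat)

Decompose arrow/2: arrow(either(T3, nat), arrow(either(nat, char), list(nat))) = arrow(R, T3),  list(B) = list(either(arrow(unit, R), T3)).
Decompose arrow/2: either(T3, nat) = R,  arrow(either(nat, char), list(nat)) = T3.
Bind R := either(T3, nat); substituting into the one remaining equation that mentions R gives: list(B) = list(either(arrow(unit, either(T3, nat)), T3)).
Bind T3 := arrow(either(nat, char), list(nat)); substituting into the remaining equation gives: list(B) = list(either(arrow(unit, either(arrow(either(nat, char), list(nat)), nat)), arrow(either(nat, char), list(nat)))). Substituting into the earlier binding gives R := either(arrow(either(nat, char), list(nat)), nat).
Decompose list/1: B = either(arrow(unit, either(arrow(either(nat, char), list(nat)), nat)), arrow(either(nat, char), list(nat))).
Bind B := either(arrow(unit, either(arrow(either(nat, char), list(nat)), nat)), arrow(either(nat, char), list(nat))).
MGU = { R -> either(arrow(either(nat, char), list(nat)), nat), T3 -> arrow(either(nat, char), list(nat)), B -> either(arrow(unit, either(arrow(either(nat, char), list(nat)), nat)), arrow(either(nat, char), list(nat))) }, so R -> either(arrow(either(nat, char), list(nat)), nat).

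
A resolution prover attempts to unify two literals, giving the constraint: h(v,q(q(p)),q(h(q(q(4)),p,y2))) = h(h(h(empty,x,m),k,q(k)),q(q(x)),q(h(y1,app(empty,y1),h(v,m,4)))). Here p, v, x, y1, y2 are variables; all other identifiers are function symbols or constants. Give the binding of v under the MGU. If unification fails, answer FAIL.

h(h(empty,app(empty,q(q(4))),m),k,q(k))

Decompose h/3: v = h(h(empty,x,m),k,q(k)),  q(q(p)) = q(q(x)),  q(h(q(q(4)),p,y2)) = q(h(y1,app(empty,y1),h(v,m,4))).
Bind v := h(h(empty,x,m),k,q(k)); substituting into the one remaining equation that mentions v gives: q(h(q(q(4)),p,y2)) = q(h(y1,app(empty,y1),h(h(h(empty,x,m),k,q(k)),m,4))).
Decompose q/1: q(p) = q(x).
Decompose q/1: p = x.
Bind p := x; substituting into the remaining equation gives: q(h(q(q(4)),x,y2)) = q(h(y1,app(empty,y1),h(h(h(empty,x,m),k,q(k)),m,4))).
Decompose q/1: h(q(q(4)),x,y2) = h(y1,app(empty,y1),h(h(h(empty,x,m),k,q(k)),m,4)).
Decompose h/3: q(q(4)) = y1,  x = app(empty,y1),  y2 = h(h(h(empty,x,m),k,q(k)),m,4).
Bind y1 := q(q(4)); substituting into the one remaining equation that mentions y1 gives: x = app(empty,q(q(4))).
Bind x := app(empty,q(q(4))); substituting into the remaining equation gives: y2 = h(h(h(empty,app(empty,q(q(4))),m),k,q(k)),m,4). Substituting into the earlier bindings gives v := h(h(empty,app(empty,q(q(4))),m),k,q(k)), p := app(empty,q(q(4))).
Bind y2 := h(h(h(empty,app(empty,q(q(4))),m),k,q(k)),m,4).
MGU = { v -> h(h(empty,app(empty,q(q(4))),m),k,q(k)), p -> app(empty,q(q(4))), y1 -> q(q(4)), x -> app(empty,q(q(4))), y2 -> h(h(h(empty,app(empty,q(q(4))),m),k,q(k)),m,4) }, so v -> h(h(empty,app(empty,q(q(4))),m),k,q(k)).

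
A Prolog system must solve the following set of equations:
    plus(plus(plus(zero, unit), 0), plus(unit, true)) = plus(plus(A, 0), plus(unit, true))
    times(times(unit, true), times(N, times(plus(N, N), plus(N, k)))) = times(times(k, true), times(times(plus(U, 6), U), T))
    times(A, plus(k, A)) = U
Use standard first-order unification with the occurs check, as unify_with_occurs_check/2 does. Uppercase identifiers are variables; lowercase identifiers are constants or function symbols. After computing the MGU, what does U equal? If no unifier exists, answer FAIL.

FAIL

Decompose plus/2: plus(plus(zero, unit), 0) = plus(A, 0),  plus(unit, true) = plus(unit, true).
Decompose plus/2: plus(zero, unit) = A,  0 = 0.
Bind A := plus(zero, unit); substituting into the one remaining equation that mentions A gives: times(plus(zero, unit), plus(k, plus(zero, unit))) = U.
Delete trivial equation 0 = 0.
Delete trivial equation plus(unit, true) = plus(unit, true).
Decompose times/2: times(unit, true) = times(k, true),  times(N, times(plus(N, N), plus(N, k))) = times(times(plus(U, 6), U), T).
Decompose times/2: unit = k,  true = true.
Clash: constants unit and k differ; no unifier exists.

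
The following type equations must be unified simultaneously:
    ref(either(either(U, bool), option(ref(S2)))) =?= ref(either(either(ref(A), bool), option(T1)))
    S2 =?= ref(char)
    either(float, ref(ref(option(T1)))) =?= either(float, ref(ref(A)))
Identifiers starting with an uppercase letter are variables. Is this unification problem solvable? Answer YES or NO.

YES

Decompose ref/1: either(either(U, bool), option(ref(S2))) =?= either(either(ref(A), bool), option(T1)).
Decompose either/2: either(U, bool) =?= either(ref(A), bool),  option(ref(S2)) =?= option(T1).
Decompose either/2: U =?= ref(A),  bool =?= bool.
Bind U := ref(A); no other remaining equation mentions U.
Delete trivial equation bool =?= bool.
Decompose option/1: ref(S2) =?= T1.
Bind T1 := ref(S2); substituting into the one remaining equation that mentions T1 gives: either(float, ref(ref(option(ref(S2))))) =?= either(float, ref(ref(A))).
Bind S2 := ref(char); substituting into the remaining equation gives: either(float, ref(ref(option(ref(ref(char)))))) =?= either(float, ref(ref(A))). Substituting into the earlier binding gives T1 := ref(ref(char)).
Decompose either/2: float =?= float,  ref(ref(option(ref(ref(char))))) =?= ref(ref(A)).
Delete trivial equation float =?= float.
Decompose ref/1: ref(option(ref(ref(char)))) =?= ref(A).
Decompose ref/1: option(ref(ref(char))) =?= A.
Bind A := option(ref(ref(char))). Substituting into the earlier binding gives U := ref(option(ref(ref(char)))).
No equations remain and no clash or occurs-check failure arose, so a unifier exists.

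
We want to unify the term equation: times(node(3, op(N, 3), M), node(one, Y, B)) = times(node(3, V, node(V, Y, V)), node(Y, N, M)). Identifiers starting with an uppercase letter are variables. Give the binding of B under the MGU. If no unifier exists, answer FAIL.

Decompose times/2: node(3, op(N, 3), M) = node(3, V, node(V, Y, V)),  node(one, Y, B) = node(Y, N, M).
Decompose node/3: 3 = 3,  op(N, 3) = V,  M = node(V, Y, V).
Delete trivial equation 3 = 3.
Bind V := op(N, 3); substituting into the one remaining equation that mentions V gives: M = node(op(N, 3), Y, op(N, 3)).
Bind M := node(op(N, 3), Y, op(N, 3)); substituting into the remaining equation gives: node(one, Y, B) = node(Y, N, node(op(N, 3), Y, op(N, 3))).
Decompose node/3: one = Y,  Y = N,  B = node(op(N, 3), Y, op(N, 3)).
Bind Y := one; substituting into the remaining equations gives: one = N,  B = node(op(N, 3), one, op(N, 3)). Substituting into the earlier binding gives M := node(op(N, 3), one, op(N, 3)).
Bind N := one; substituting into the remaining equation gives: B = node(op(one, 3), one, op(one, 3)). Substituting into the earlier bindings gives V := op(one, 3), M := node(op(one, 3), one, op(one, 3)).
Bind B := node(op(one, 3), one, op(one, 3)).
MGU = { V ↦ op(one, 3), M ↦ node(op(one, 3), one, op(one, 3)), Y ↦ one, N ↦ one, B ↦ node(op(one, 3), one, op(one, 3)) }, so B ↦ node(op(one, 3), one, op(one, 3)).

node(op(one, 3), one, op(one, 3))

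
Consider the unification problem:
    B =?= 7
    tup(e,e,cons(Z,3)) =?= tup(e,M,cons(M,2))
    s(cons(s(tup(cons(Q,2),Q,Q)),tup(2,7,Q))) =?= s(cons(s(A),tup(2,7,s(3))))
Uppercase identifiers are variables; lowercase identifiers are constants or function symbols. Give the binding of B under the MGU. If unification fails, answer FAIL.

Bind B := 7; no other remaining equation mentions B.
Decompose tup/3: e =?= e,  e =?= M,  cons(Z,3) =?= cons(M,2).
Delete trivial equation e =?= e.
Bind M := e; substituting into the one remaining equation that mentions M gives: cons(Z,3) =?= cons(e,2).
Decompose cons/2: Z =?= e,  3 =?= 2.
Bind Z := e; no other remaining equation mentions Z.
Clash: constants 3 and 2 differ; no unifier exists.

FAIL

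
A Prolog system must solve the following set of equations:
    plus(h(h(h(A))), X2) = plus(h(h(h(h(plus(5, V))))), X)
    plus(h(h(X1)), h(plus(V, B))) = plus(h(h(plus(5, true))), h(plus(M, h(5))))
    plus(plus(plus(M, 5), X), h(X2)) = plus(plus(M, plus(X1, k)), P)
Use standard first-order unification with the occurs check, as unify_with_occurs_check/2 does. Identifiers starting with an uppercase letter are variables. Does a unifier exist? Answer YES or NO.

Decompose plus/2: h(h(h(A))) = h(h(h(h(plus(5, V))))),  X2 = X.
Decompose h/1: h(h(A)) = h(h(h(plus(5, V)))).
Decompose h/1: h(A) = h(h(plus(5, V))).
Decompose h/1: A = h(plus(5, V)).
Bind A := h(plus(5, V)); no other remaining equation mentions A.
Bind X2 := X; substituting into the one remaining equation that mentions X2 gives: plus(plus(plus(M, 5), X), h(X)) = plus(plus(M, plus(X1, k)), P).
Decompose plus/2: h(h(X1)) = h(h(plus(5, true))),  h(plus(V, B)) = h(plus(M, h(5))).
Decompose h/1: h(X1) = h(plus(5, true)).
Decompose h/1: X1 = plus(5, true).
Bind X1 := plus(5, true); substituting into the one remaining equation that mentions X1 gives: plus(plus(plus(M, 5), X), h(X)) = plus(plus(M, plus(plus(5, true), k)), P).
Decompose h/1: plus(V, B) = plus(M, h(5)).
Decompose plus/2: V = M,  B = h(5).
Bind V := M; no other remaining equation mentions V. Substituting into the earlier binding gives A := h(plus(5, M)).
Bind B := h(5); no other remaining equation mentions B.
Decompose plus/2: plus(plus(M, 5), X) = plus(M, plus(plus(5, true), k)),  h(X) = P.
Decompose plus/2: plus(M, 5) = M,  X = plus(plus(5, true), k).
Occurs check fails: M occurs in plus(M, 5); the equation M = plus(M, 5) has no finite solution.

NO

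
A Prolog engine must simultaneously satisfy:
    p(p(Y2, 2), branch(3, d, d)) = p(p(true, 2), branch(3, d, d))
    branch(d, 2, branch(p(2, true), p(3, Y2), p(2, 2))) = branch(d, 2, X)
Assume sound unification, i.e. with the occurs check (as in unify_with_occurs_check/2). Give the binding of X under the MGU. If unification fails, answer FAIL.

branch(p(2, true), p(3, true), p(2, 2))

Decompose p/2: p(Y2, 2) = p(true, 2),  branch(3, d, d) = branch(3, d, d).
Decompose p/2: Y2 = true,  2 = 2.
Bind Y2 := true; substituting into the one remaining equation that mentions Y2 gives: branch(d, 2, branch(p(2, true), p(3, true), p(2, 2))) = branch(d, 2, X).
Delete trivial equation 2 = 2.
Delete trivial equation branch(3, d, d) = branch(3, d, d).
Decompose branch/3: d = d,  2 = 2,  branch(p(2, true), p(3, true), p(2, 2)) = X.
Delete trivial equation d = d.
Delete trivial equation 2 = 2.
Bind X := branch(p(2, true), p(3, true), p(2, 2)).
MGU = { Y2 ↦ true, X ↦ branch(p(2, true), p(3, true), p(2, 2)) }, so X ↦ branch(p(2, true), p(3, true), p(2, 2)).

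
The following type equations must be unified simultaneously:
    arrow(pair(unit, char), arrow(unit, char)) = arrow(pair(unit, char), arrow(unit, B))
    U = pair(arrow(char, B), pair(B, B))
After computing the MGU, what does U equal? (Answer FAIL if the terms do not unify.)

Decompose arrow/2: pair(unit, char) = pair(unit, char),  arrow(unit, char) = arrow(unit, B).
Delete trivial equation pair(unit, char) = pair(unit, char).
Decompose arrow/2: unit = unit,  char = B.
Delete trivial equation unit = unit.
Bind B := char; substituting into the remaining equation gives: U = pair(arrow(char, char), pair(char, char)).
Bind U := pair(arrow(char, char), pair(char, char)).
MGU = { B -> char, U -> pair(arrow(char, char), pair(char, char)) }, so U -> pair(arrow(char, char), pair(char, char)).

pair(arrow(char, char), pair(char, char))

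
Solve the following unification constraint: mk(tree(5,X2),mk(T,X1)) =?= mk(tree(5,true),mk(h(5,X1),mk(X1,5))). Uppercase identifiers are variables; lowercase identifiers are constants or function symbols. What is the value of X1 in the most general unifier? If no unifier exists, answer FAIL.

FAIL

Decompose mk/2: tree(5,X2) =?= tree(5,true),  mk(T,X1) =?= mk(h(5,X1),mk(X1,5)).
Decompose tree/2: 5 =?= 5,  X2 =?= true.
Delete trivial equation 5 =?= 5.
Bind X2 := true; no other remaining equation mentions X2.
Decompose mk/2: T =?= h(5,X1),  X1 =?= mk(X1,5).
Bind T := h(5,X1); no other remaining equation mentions T.
Occurs check fails: X1 occurs in mk(X1,5); the equation X1 =?= mk(X1,5) has no finite solution.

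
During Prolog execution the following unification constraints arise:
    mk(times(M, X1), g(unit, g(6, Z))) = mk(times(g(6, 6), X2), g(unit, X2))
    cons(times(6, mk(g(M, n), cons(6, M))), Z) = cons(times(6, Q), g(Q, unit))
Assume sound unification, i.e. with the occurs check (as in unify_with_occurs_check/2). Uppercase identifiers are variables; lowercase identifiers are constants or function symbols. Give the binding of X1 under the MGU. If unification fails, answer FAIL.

g(6, g(mk(g(g(6, 6), n), cons(6, g(6, 6))), unit))

Decompose mk/2: times(M, X1) = times(g(6, 6), X2),  g(unit, g(6, Z)) = g(unit, X2).
Decompose times/2: M = g(6, 6),  X1 = X2.
Bind M := g(6, 6); substituting into the one remaining equation that mentions M gives: cons(times(6, mk(g(g(6, 6), n), cons(6, g(6, 6)))), Z) = cons(times(6, Q), g(Q, unit)).
Bind X1 := X2; no other remaining equation mentions X1.
Decompose g/2: unit = unit,  g(6, Z) = X2.
Delete trivial equation unit = unit.
Bind X2 := g(6, Z); no other remaining equation mentions X2. Substituting into the earlier binding gives X1 := g(6, Z).
Decompose cons/2: times(6, mk(g(g(6, 6), n), cons(6, g(6, 6)))) = times(6, Q),  Z = g(Q, unit).
Decompose times/2: 6 = 6,  mk(g(g(6, 6), n), cons(6, g(6, 6))) = Q.
Delete trivial equation 6 = 6.
Bind Q := mk(g(g(6, 6), n), cons(6, g(6, 6))); substituting into the remaining equation gives: Z = g(mk(g(g(6, 6), n), cons(6, g(6, 6))), unit).
Bind Z := g(mk(g(g(6, 6), n), cons(6, g(6, 6))), unit). Substituting into the earlier bindings gives X1 := g(6, g(mk(g(g(6, 6), n), cons(6, g(6, 6))), unit)), X2 := g(6, g(mk(g(g(6, 6), n), cons(6, g(6, 6))), unit)).
MGU = { M = g(6, 6), X1 = g(6, g(mk(g(g(6, 6), n), cons(6, g(6, 6))), unit)), X2 = g(6, g(mk(g(g(6, 6), n), cons(6, g(6, 6))), unit)), Q = mk(g(g(6, 6), n), cons(6, g(6, 6))), Z = g(mk(g(g(6, 6), n), cons(6, g(6, 6))), unit) }, so X1 = g(6, g(mk(g(g(6, 6), n), cons(6, g(6, 6))), unit)).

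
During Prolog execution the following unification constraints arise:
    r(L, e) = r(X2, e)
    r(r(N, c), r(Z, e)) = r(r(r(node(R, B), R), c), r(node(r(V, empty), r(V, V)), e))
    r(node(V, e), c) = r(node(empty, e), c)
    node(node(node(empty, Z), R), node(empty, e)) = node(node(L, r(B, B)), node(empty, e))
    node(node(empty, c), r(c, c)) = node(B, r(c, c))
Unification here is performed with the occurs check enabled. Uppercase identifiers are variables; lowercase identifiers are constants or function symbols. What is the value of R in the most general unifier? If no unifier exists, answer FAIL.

Decompose r/2: L = X2,  e = e.
Bind L := X2; substituting into the one remaining equation that mentions L gives: node(node(node(empty, Z), R), node(empty, e)) = node(node(X2, r(B, B)), node(empty, e)).
Delete trivial equation e = e.
Decompose r/2: r(N, c) = r(r(node(R, B), R), c),  r(Z, e) = r(node(r(V, empty), r(V, V)), e).
Decompose r/2: N = r(node(R, B), R),  c = c.
Bind N := r(node(R, B), R); no other remaining equation mentions N.
Delete trivial equation c = c.
Decompose r/2: Z = node(r(V, empty), r(V, V)),  e = e.
Bind Z := node(r(V, empty), r(V, V)); substituting into the one remaining equation that mentions Z gives: node(node(node(empty, node(r(V, empty), r(V, V))), R), node(empty, e)) = node(node(X2, r(B, B)), node(empty, e)).
Delete trivial equation e = e.
Decompose r/2: node(V, e) = node(empty, e),  c = c.
Decompose node/2: V = empty,  e = e.
Bind V := empty; substituting into the one remaining equation that mentions V gives: node(node(node(empty, node(r(empty, empty), r(empty, empty))), R), node(empty, e)) = node(node(X2, r(B, B)), node(empty, e)). Substituting into the earlier binding gives Z := node(r(empty, empty), r(empty, empty)).
Delete trivial equation e = e.
Delete trivial equation c = c.
Decompose node/2: node(node(empty, node(r(empty, empty), r(empty, empty))), R) = node(X2, r(B, B)),  node(empty, e) = node(empty, e).
Decompose node/2: node(empty, node(r(empty, empty), r(empty, empty))) = X2,  R = r(B, B).
Bind X2 := node(empty, node(r(empty, empty), r(empty, empty))); no other remaining equation mentions X2. Substituting into the earlier binding gives L := node(empty, node(r(empty, empty), r(empty, empty))).
Bind R := r(B, B); no other remaining equation mentions R. Substituting into the earlier binding gives N := r(node(r(B, B), B), r(B, B)).
Delete trivial equation node(empty, e) = node(empty, e).
Decompose node/2: node(empty, c) = B,  r(c, c) = r(c, c).
Bind B := node(empty, c); no other remaining equation mentions B. Substituting into the earlier bindings gives N := r(node(r(node(empty, c), node(empty, c)), node(empty, c)), r(node(empty, c), node(empty, c))), R := r(node(empty, c), node(empty, c)).
Delete trivial equation r(c, c) = r(c, c).
MGU = { L -> node(empty, node(r(empty, empty), r(empty, empty))), N -> r(node(r(node(empty, c), node(empty, c)), node(empty, c)), r(node(empty, c), node(empty, c))), Z -> node(r(empty, empty), r(empty, empty)), V -> empty, X2 -> node(empty, node(r(empty, empty), r(empty, empty))), R -> r(node(empty, c), node(empty, c)), B -> node(empty, c) }, so R -> r(node(empty, c), node(empty, c)).

r(node(empty, c), node(empty, c))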